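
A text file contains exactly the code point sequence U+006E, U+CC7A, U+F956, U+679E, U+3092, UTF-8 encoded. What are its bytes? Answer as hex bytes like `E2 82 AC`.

6E EC B1 BA EF A5 96 E6 9E 9E E3 82 92

U+006E: 1-byte form → 6E.
U+CC7A: 3-byte form → EC B1 BA.
U+F956: 3-byte form → EF A5 96.
U+679E: 3-byte form → E6 9E 9E.
U+3092: 3-byte form → E3 82 92.
Concatenated (13 bytes): 6E EC B1 BA EF A5 96 E6 9E 9E E3 82 92.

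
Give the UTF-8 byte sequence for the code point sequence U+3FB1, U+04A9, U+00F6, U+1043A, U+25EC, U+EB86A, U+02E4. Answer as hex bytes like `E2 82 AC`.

U+3FB1: 3-byte form → E3 BE B1.
U+04A9: 2-byte form → D2 A9.
U+00F6: 2-byte form → C3 B6.
U+1043A: 4-byte form → F0 90 90 BA.
U+25EC: 3-byte form → E2 97 AC.
U+EB86A: 4-byte form → F3 AB A1 AA.
U+02E4: 2-byte form → CB A4.
Concatenated (20 bytes): E3 BE B1 D2 A9 C3 B6 F0 90 90 BA E2 97 AC F3 AB A1 AA CB A4.

E3 BE B1 D2 A9 C3 B6 F0 90 90 BA E2 97 AC F3 AB A1 AA CB A4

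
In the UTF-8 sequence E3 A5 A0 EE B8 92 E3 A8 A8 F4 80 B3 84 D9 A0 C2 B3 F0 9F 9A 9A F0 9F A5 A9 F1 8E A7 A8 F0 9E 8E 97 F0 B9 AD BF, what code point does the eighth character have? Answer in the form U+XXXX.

U+1F969

Offset 0: leading byte 0xE3 = 11100011 → 3-byte char #1 = E3 A5 A0.
Offset 3: leading byte 0xEE = 11101110 → 3-byte char #2 = EE B8 92.
Offset 6: leading byte 0xE3 = 11100011 → 3-byte char #3 = E3 A8 A8.
Offset 9: leading byte 0xF4 = 11110100 → 4-byte char #4 = F4 80 B3 84.
Offset 13: leading byte 0xD9 = 11011001 → 2-byte char #5 = D9 A0.
Offset 15: leading byte 0xC2 = 11000010 → 2-byte char #6 = C2 B3.
Offset 17: leading byte 0xF0 = 11110000 → 4-byte char #7 = F0 9F 9A 9A.
Offset 21: leading byte 0xF0 = 11110000 → 4-byte char #8 = F0 9F A5 A9.
Leading byte 0xF0 = 11110000 matches 11110xxx → 4-byte sequence.
Byte 1: 0xF0 = 11110000, payload 000 (3 bits).
Byte 2: 0x9F = 10011111 (10xxxxxx ✓), payload 011111.
Byte 3: 0xA5 = 10100101 (10xxxxxx ✓), payload 100101.
Byte 4: 0xA9 = 10101001 (10xxxxxx ✓), payload 101001.
Concatenate: 000011111100101101001 = 0x1F969 (21 bits → U+1F969).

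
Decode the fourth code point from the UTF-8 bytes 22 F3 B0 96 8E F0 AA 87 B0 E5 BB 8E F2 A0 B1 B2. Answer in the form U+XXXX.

U+5ECE

Offset 0: leading byte 0x22 = 00100010 → 1-byte char #1 = 22.
Offset 1: leading byte 0xF3 = 11110011 → 4-byte char #2 = F3 B0 96 8E.
Offset 5: leading byte 0xF0 = 11110000 → 4-byte char #3 = F0 AA 87 B0.
Offset 9: leading byte 0xE5 = 11100101 → 3-byte char #4 = E5 BB 8E.
Leading byte 0xE5 = 11100101 matches 1110xxxx → 3-byte sequence.
Byte 1: 0xE5 = 11100101, payload 0101 (4 bits).
Byte 2: 0xBB = 10111011 (10xxxxxx ✓), payload 111011.
Byte 3: 0x8E = 10001110 (10xxxxxx ✓), payload 001110.
Concatenate: 0101111011001110 = 0x5ECE (16 bits → U+5ECE).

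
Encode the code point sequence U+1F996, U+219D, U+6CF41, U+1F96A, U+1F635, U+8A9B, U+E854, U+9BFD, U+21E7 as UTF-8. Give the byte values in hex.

U+1F996: 4-byte form → F0 9F A6 96.
U+219D: 3-byte form → E2 86 9D.
U+6CF41: 4-byte form → F1 AC BD 81.
U+1F96A: 4-byte form → F0 9F A5 AA.
U+1F635: 4-byte form → F0 9F 98 B5.
U+8A9B: 3-byte form → E8 AA 9B.
U+E854: 3-byte form → EE A1 94.
U+9BFD: 3-byte form → E9 AF BD.
U+21E7: 3-byte form → E2 87 A7.
Concatenated (31 bytes): F0 9F A6 96 E2 86 9D F1 AC BD 81 F0 9F A5 AA F0 9F 98 B5 E8 AA 9B EE A1 94 E9 AF BD E2 87 A7.

F0 9F A6 96 E2 86 9D F1 AC BD 81 F0 9F A5 AA F0 9F 98 B5 E8 AA 9B EE A1 94 E9 AF BD E2 87 A7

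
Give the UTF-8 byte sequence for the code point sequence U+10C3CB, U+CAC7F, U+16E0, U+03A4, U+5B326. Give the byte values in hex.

U+10C3CB: 4-byte form → F4 8C 8F 8B.
U+CAC7F: 4-byte form → F3 8A B1 BF.
U+16E0: 3-byte form → E1 9B A0.
U+03A4: 2-byte form → CE A4.
U+5B326: 4-byte form → F1 9B 8C A6.
Concatenated (17 bytes): F4 8C 8F 8B F3 8A B1 BF E1 9B A0 CE A4 F1 9B 8C A6.

F4 8C 8F 8B F3 8A B1 BF E1 9B A0 CE A4 F1 9B 8C A6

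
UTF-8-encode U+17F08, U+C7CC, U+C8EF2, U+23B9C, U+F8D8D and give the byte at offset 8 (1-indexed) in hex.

1-indexed offset 8 is 0-indexed offset 7.
U+17F08 → 4-byte form F0 97 BC 88 at offsets 0–3.
U+C7CC → 3-byte form EC 9F 8C at offsets 4–6.
U+C8EF2 → 4-byte form F3 88 BB B2 at offsets 7–10.
Offset 7 falls in char 3's range; it's byte 1 of F3 88 BB B2 = 0xF3.

0xF3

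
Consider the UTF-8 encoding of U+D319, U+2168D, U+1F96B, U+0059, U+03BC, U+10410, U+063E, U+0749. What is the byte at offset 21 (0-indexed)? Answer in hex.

U+D319 → 3-byte form ED 8C 99 at offsets 0–2.
U+2168D → 4-byte form F0 A1 9A 8D at offsets 3–6.
U+1F96B → 4-byte form F0 9F A5 AB at offsets 7–10.
U+0059 → 1-byte form 59 at offsets 11–11.
U+03BC → 2-byte form CE BC at offsets 12–13.
U+10410 → 4-byte form F0 90 90 90 at offsets 14–17.
U+063E → 2-byte form D8 BE at offsets 18–19.
U+0749 → 2-byte form DD 89 at offsets 20–21.
Offset 21 falls in char 8's range; it's byte 2 of DD 89 = 0x89.

0x89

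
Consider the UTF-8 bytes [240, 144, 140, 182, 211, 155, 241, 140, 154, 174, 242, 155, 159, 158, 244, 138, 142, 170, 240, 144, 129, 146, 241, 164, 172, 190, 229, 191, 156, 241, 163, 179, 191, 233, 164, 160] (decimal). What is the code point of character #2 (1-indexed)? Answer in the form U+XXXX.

U+04DB

Offset 0: leading byte 0xF0 = 11110000 → 4-byte char #1 = F0 90 8C B6.
Offset 4: leading byte 0xD3 = 11010011 → 2-byte char #2 = D3 9B.
Leading byte 0xD3 = 11010011 matches 110xxxxx → 2-byte sequence.
Byte 1: 0xD3 = 11010011, payload 10011 (5 bits).
Byte 2: 0x9B = 10011011 (10xxxxxx ✓), payload 011011.
Concatenate: 10011011011 = 0x4DB (11 bits → U+04DB).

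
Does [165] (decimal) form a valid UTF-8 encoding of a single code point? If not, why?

Byte 0xA5 = 10100101 has the form 10xxxxxx — a continuation byte — but there is no preceding leading byte.

invalid (continuation byte with no leading byte)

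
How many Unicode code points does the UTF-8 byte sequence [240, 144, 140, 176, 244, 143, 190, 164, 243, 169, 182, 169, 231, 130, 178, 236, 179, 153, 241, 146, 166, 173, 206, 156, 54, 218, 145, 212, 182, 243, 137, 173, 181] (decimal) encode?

11

Byte at offset 0: 0xF0 = 11110000 → 4-byte char (#1). Advance 4.
Byte at offset 4: 0xF4 = 11110100 → 4-byte char (#2). Advance 4.
Byte at offset 8: 0xF3 = 11110011 → 4-byte char (#3). Advance 4.
Byte at offset 12: 0xE7 = 11100111 → 3-byte char (#4). Advance 3.
Byte at offset 15: 0xEC = 11101100 → 3-byte char (#5). Advance 3.
Byte at offset 18: 0xF1 = 11110001 → 4-byte char (#6). Advance 4.
Byte at offset 22: 0xCE = 11001110 → 2-byte char (#7). Advance 2.
Byte at offset 24: 0x36 = 00110110 → 1-byte char (#8). Advance 1.
Byte at offset 25: 0xDA = 11011010 → 2-byte char (#9). Advance 2.
Byte at offset 27: 0xD4 = 11010100 → 2-byte char (#10). Advance 2.
Byte at offset 29: 0xF3 = 11110011 → 4-byte char (#11). Advance 4.
Reached end at offset 33 after 11 code points.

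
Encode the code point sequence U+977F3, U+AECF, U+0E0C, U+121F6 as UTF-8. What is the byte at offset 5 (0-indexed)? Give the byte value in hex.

0xBB

U+977F3 → 4-byte form F2 97 9F B3 at offsets 0–3.
U+AECF → 3-byte form EA BB 8F at offsets 4–6.
Offset 5 falls in char 2's range; it's byte 2 of EA BB 8F = 0xBB.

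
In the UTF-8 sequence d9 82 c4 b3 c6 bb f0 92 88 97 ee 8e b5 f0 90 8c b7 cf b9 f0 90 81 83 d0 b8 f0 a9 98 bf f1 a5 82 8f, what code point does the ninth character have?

U+0438

Offset 0: leading byte 0xD9 = 11011001 → 2-byte char #1 = D9 82.
Offset 2: leading byte 0xC4 = 11000100 → 2-byte char #2 = C4 B3.
Offset 4: leading byte 0xC6 = 11000110 → 2-byte char #3 = C6 BB.
Offset 6: leading byte 0xF0 = 11110000 → 4-byte char #4 = F0 92 88 97.
Offset 10: leading byte 0xEE = 11101110 → 3-byte char #5 = EE 8E B5.
Offset 13: leading byte 0xF0 = 11110000 → 4-byte char #6 = F0 90 8C B7.
Offset 17: leading byte 0xCF = 11001111 → 2-byte char #7 = CF B9.
Offset 19: leading byte 0xF0 = 11110000 → 4-byte char #8 = F0 90 81 83.
Offset 23: leading byte 0xD0 = 11010000 → 2-byte char #9 = D0 B8.
Leading byte 0xD0 = 11010000 matches 110xxxxx → 2-byte sequence.
Byte 1: 0xD0 = 11010000, payload 10000 (5 bits).
Byte 2: 0xB8 = 10111000 (10xxxxxx ✓), payload 111000.
Concatenate: 10000111000 = 0x438 (11 bits → U+0438).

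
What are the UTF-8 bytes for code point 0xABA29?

F2 AB A8 A9

U+ABA29 = 0xABA29 = 703017 decimal. In range U+10000–U+10FFFF → 4-byte form: 11110xxx 10xxxxxx 10xxxxxx 10xxxxxx.
Binary (21 bits): 010101011101000101001.
Split 3+6+6+6: 010 | 101011 | 101000 | 101001.
Byte 1: 11110010 = 0xF2.
Byte 2: 10101011 = 0xAB.
Byte 3: 10101000 = 0xA8.
Byte 4: 10101001 = 0xA9.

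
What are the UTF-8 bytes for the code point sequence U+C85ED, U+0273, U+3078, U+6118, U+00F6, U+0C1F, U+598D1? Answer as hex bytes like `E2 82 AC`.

F3 88 97 AD C9 B3 E3 81 B8 E6 84 98 C3 B6 E0 B0 9F F1 99 A3 91

U+C85ED: 4-byte form → F3 88 97 AD.
U+0273: 2-byte form → C9 B3.
U+3078: 3-byte form → E3 81 B8.
U+6118: 3-byte form → E6 84 98.
U+00F6: 2-byte form → C3 B6.
U+0C1F: 3-byte form → E0 B0 9F.
U+598D1: 4-byte form → F1 99 A3 91.
Concatenated (21 bytes): F3 88 97 AD C9 B3 E3 81 B8 E6 84 98 C3 B6 E0 B0 9F F1 99 A3 91.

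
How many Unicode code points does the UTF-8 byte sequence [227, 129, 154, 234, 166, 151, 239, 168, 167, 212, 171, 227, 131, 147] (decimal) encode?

5

Byte at offset 0: 0xE3 = 11100011 → 3-byte char (#1). Advance 3.
Byte at offset 3: 0xEA = 11101010 → 3-byte char (#2). Advance 3.
Byte at offset 6: 0xEF = 11101111 → 3-byte char (#3). Advance 3.
Byte at offset 9: 0xD4 = 11010100 → 2-byte char (#4). Advance 2.
Byte at offset 11: 0xE3 = 11100011 → 3-byte char (#5). Advance 3.
Reached end at offset 14 after 5 code points.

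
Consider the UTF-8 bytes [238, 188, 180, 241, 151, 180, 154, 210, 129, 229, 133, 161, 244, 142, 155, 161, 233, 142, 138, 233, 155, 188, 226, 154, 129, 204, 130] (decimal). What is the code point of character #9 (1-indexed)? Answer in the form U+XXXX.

Offset 0: leading byte 0xEE = 11101110 → 3-byte char #1 = EE BC B4.
Offset 3: leading byte 0xF1 = 11110001 → 4-byte char #2 = F1 97 B4 9A.
Offset 7: leading byte 0xD2 = 11010010 → 2-byte char #3 = D2 81.
Offset 9: leading byte 0xE5 = 11100101 → 3-byte char #4 = E5 85 A1.
Offset 12: leading byte 0xF4 = 11110100 → 4-byte char #5 = F4 8E 9B A1.
Offset 16: leading byte 0xE9 = 11101001 → 3-byte char #6 = E9 8E 8A.
Offset 19: leading byte 0xE9 = 11101001 → 3-byte char #7 = E9 9B BC.
Offset 22: leading byte 0xE2 = 11100010 → 3-byte char #8 = E2 9A 81.
Offset 25: leading byte 0xCC = 11001100 → 2-byte char #9 = CC 82.
Leading byte 0xCC = 11001100 matches 110xxxxx → 2-byte sequence.
Byte 1: 0xCC = 11001100, payload 01100 (5 bits).
Byte 2: 0x82 = 10000010 (10xxxxxx ✓), payload 000010.
Concatenate: 01100000010 = 0x302 (11 bits → U+0302).

U+0302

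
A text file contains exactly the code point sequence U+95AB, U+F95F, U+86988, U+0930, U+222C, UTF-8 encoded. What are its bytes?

E9 96 AB EF A5 9F F2 86 A6 88 E0 A4 B0 E2 88 AC

U+95AB: 3-byte form → E9 96 AB.
U+F95F: 3-byte form → EF A5 9F.
U+86988: 4-byte form → F2 86 A6 88.
U+0930: 3-byte form → E0 A4 B0.
U+222C: 3-byte form → E2 88 AC.
Concatenated (16 bytes): E9 96 AB EF A5 9F F2 86 A6 88 E0 A4 B0 E2 88 AC.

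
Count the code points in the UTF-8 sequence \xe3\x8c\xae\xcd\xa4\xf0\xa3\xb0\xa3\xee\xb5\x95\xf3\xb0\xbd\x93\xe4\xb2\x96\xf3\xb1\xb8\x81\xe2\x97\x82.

Byte at offset 0: 0xE3 = 11100011 → 3-byte char (#1). Advance 3.
Byte at offset 3: 0xCD = 11001101 → 2-byte char (#2). Advance 2.
Byte at offset 5: 0xF0 = 11110000 → 4-byte char (#3). Advance 4.
Byte at offset 9: 0xEE = 11101110 → 3-byte char (#4). Advance 3.
Byte at offset 12: 0xF3 = 11110011 → 4-byte char (#5). Advance 4.
Byte at offset 16: 0xE4 = 11100100 → 3-byte char (#6). Advance 3.
Byte at offset 19: 0xF3 = 11110011 → 4-byte char (#7). Advance 4.
Byte at offset 23: 0xE2 = 11100010 → 3-byte char (#8). Advance 3.
Reached end at offset 26 after 8 code points.

8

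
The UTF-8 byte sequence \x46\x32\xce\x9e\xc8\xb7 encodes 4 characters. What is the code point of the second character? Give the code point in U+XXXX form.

U+0032

Offset 0: leading byte 0x46 = 01000110 → 1-byte char #1 = 46.
Offset 1: leading byte 0x32 = 00110010 → 1-byte char #2 = 32.
Leading byte 0x32 = 00110010 matches 0xxxxxxx → 1-byte sequence.
Byte 1: 0x32 = 00110010, payload 0110010 (7 bits).
Concatenate: 0110010 = 0x32 (7 bits → U+0032).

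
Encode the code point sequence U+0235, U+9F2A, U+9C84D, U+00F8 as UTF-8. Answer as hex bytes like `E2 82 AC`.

U+0235: 2-byte form → C8 B5.
U+9F2A: 3-byte form → E9 BC AA.
U+9C84D: 4-byte form → F2 9C A1 8D.
U+00F8: 2-byte form → C3 B8.
Concatenated (11 bytes): C8 B5 E9 BC AA F2 9C A1 8D C3 B8.

C8 B5 E9 BC AA F2 9C A1 8D C3 B8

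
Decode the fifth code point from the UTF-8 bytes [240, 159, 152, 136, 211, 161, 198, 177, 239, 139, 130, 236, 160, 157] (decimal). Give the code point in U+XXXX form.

U+C81D

Offset 0: leading byte 0xF0 = 11110000 → 4-byte char #1 = F0 9F 98 88.
Offset 4: leading byte 0xD3 = 11010011 → 2-byte char #2 = D3 A1.
Offset 6: leading byte 0xC6 = 11000110 → 2-byte char #3 = C6 B1.
Offset 8: leading byte 0xEF = 11101111 → 3-byte char #4 = EF 8B 82.
Offset 11: leading byte 0xEC = 11101100 → 3-byte char #5 = EC A0 9D.
Leading byte 0xEC = 11101100 matches 1110xxxx → 3-byte sequence.
Byte 1: 0xEC = 11101100, payload 1100 (4 bits).
Byte 2: 0xA0 = 10100000 (10xxxxxx ✓), payload 100000.
Byte 3: 0x9D = 10011101 (10xxxxxx ✓), payload 011101.
Concatenate: 1100100000011101 = 0xC81D (16 bits → U+C81D).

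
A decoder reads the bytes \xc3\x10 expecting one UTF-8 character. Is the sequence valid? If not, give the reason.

invalid (non-continuation byte where continuation expected)

Leading byte 0xC3 = 11000011 → 2-byte form.
Byte 2 is 0x10 = 00010000, which is not 10xxxxxx — expected a continuation byte.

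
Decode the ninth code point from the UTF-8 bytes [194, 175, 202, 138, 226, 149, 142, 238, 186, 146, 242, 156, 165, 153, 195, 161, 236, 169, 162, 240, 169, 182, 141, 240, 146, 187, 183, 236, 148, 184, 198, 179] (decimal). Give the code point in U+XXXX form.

Offset 0: leading byte 0xC2 = 11000010 → 2-byte char #1 = C2 AF.
Offset 2: leading byte 0xCA = 11001010 → 2-byte char #2 = CA 8A.
Offset 4: leading byte 0xE2 = 11100010 → 3-byte char #3 = E2 95 8E.
Offset 7: leading byte 0xEE = 11101110 → 3-byte char #4 = EE BA 92.
Offset 10: leading byte 0xF2 = 11110010 → 4-byte char #5 = F2 9C A5 99.
Offset 14: leading byte 0xC3 = 11000011 → 2-byte char #6 = C3 A1.
Offset 16: leading byte 0xEC = 11101100 → 3-byte char #7 = EC A9 A2.
Offset 19: leading byte 0xF0 = 11110000 → 4-byte char #8 = F0 A9 B6 8D.
Offset 23: leading byte 0xF0 = 11110000 → 4-byte char #9 = F0 92 BB B7.
Leading byte 0xF0 = 11110000 matches 11110xxx → 4-byte sequence.
Byte 1: 0xF0 = 11110000, payload 000 (3 bits).
Byte 2: 0x92 = 10010010 (10xxxxxx ✓), payload 010010.
Byte 3: 0xBB = 10111011 (10xxxxxx ✓), payload 111011.
Byte 4: 0xB7 = 10110111 (10xxxxxx ✓), payload 110111.
Concatenate: 000010010111011110111 = 0x12EF7 (21 bits → U+12EF7).

U+12EF7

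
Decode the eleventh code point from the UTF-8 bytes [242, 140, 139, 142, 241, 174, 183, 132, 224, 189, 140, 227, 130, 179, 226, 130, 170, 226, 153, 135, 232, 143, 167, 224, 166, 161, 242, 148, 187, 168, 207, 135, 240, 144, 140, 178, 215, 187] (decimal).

Offset 0: leading byte 0xF2 = 11110010 → 4-byte char #1 = F2 8C 8B 8E.
Offset 4: leading byte 0xF1 = 11110001 → 4-byte char #2 = F1 AE B7 84.
Offset 8: leading byte 0xE0 = 11100000 → 3-byte char #3 = E0 BD 8C.
Offset 11: leading byte 0xE3 = 11100011 → 3-byte char #4 = E3 82 B3.
Offset 14: leading byte 0xE2 = 11100010 → 3-byte char #5 = E2 82 AA.
Offset 17: leading byte 0xE2 = 11100010 → 3-byte char #6 = E2 99 87.
Offset 20: leading byte 0xE8 = 11101000 → 3-byte char #7 = E8 8F A7.
Offset 23: leading byte 0xE0 = 11100000 → 3-byte char #8 = E0 A6 A1.
Offset 26: leading byte 0xF2 = 11110010 → 4-byte char #9 = F2 94 BB A8.
Offset 30: leading byte 0xCF = 11001111 → 2-byte char #10 = CF 87.
Offset 32: leading byte 0xF0 = 11110000 → 4-byte char #11 = F0 90 8C B2.
Leading byte 0xF0 = 11110000 matches 11110xxx → 4-byte sequence.
Byte 1: 0xF0 = 11110000, payload 000 (3 bits).
Byte 2: 0x90 = 10010000 (10xxxxxx ✓), payload 010000.
Byte 3: 0x8C = 10001100 (10xxxxxx ✓), payload 001100.
Byte 4: 0xB2 = 10110010 (10xxxxxx ✓), payload 110010.
Concatenate: 000010000001100110010 = 0x10332 (21 bits → U+10332).

U+10332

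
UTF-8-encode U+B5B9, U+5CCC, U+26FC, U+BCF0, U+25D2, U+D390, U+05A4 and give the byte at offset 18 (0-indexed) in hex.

U+B5B9 → 3-byte form EB 96 B9 at offsets 0–2.
U+5CCC → 3-byte form E5 B3 8C at offsets 3–5.
U+26FC → 3-byte form E2 9B BC at offsets 6–8.
U+BCF0 → 3-byte form EB B3 B0 at offsets 9–11.
U+25D2 → 3-byte form E2 97 92 at offsets 12–14.
U+D390 → 3-byte form ED 8E 90 at offsets 15–17.
U+05A4 → 2-byte form D6 A4 at offsets 18–19.
Offset 18 falls in char 7's range; it's byte 1 of D6 A4 = 0xD6.

0xD6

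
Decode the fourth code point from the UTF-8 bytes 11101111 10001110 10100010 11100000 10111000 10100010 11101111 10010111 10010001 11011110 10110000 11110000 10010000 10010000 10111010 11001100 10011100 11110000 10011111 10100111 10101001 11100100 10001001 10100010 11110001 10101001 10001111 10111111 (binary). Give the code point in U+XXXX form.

Offset 0: leading byte 0xEF = 11101111 → 3-byte char #1 = EF 8E A2.
Offset 3: leading byte 0xE0 = 11100000 → 3-byte char #2 = E0 B8 A2.
Offset 6: leading byte 0xEF = 11101111 → 3-byte char #3 = EF 97 91.
Offset 9: leading byte 0xDE = 11011110 → 2-byte char #4 = DE B0.
Leading byte 0xDE = 11011110 matches 110xxxxx → 2-byte sequence.
Byte 1: 0xDE = 11011110, payload 11110 (5 bits).
Byte 2: 0xB0 = 10110000 (10xxxxxx ✓), payload 110000.
Concatenate: 11110110000 = 0x7B0 (11 bits → U+07B0).

U+07B0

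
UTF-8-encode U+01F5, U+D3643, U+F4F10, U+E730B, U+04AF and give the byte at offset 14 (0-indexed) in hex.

U+01F5 → 2-byte form C7 B5 at offsets 0–1.
U+D3643 → 4-byte form F3 93 99 83 at offsets 2–5.
U+F4F10 → 4-byte form F3 B4 BC 90 at offsets 6–9.
U+E730B → 4-byte form F3 A7 8C 8B at offsets 10–13.
U+04AF → 2-byte form D2 AF at offsets 14–15.
Offset 14 falls in char 5's range; it's byte 1 of D2 AF = 0xD2.

0xD2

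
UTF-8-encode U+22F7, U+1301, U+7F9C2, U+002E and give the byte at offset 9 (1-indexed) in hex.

1-indexed offset 9 is 0-indexed offset 8.
U+22F7 → 3-byte form E2 8B B7 at offsets 0–2.
U+1301 → 3-byte form E1 8C 81 at offsets 3–5.
U+7F9C2 → 4-byte form F1 BF A7 82 at offsets 6–9.
Offset 8 falls in char 3's range; it's byte 3 of F1 BF A7 82 = 0xA7.

0xA7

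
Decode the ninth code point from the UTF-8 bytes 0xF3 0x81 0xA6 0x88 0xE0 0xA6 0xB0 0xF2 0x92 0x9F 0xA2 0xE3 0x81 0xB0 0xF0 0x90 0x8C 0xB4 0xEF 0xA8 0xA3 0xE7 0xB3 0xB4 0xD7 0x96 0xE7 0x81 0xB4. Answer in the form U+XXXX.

Offset 0: leading byte 0xF3 = 11110011 → 4-byte char #1 = F3 81 A6 88.
Offset 4: leading byte 0xE0 = 11100000 → 3-byte char #2 = E0 A6 B0.
Offset 7: leading byte 0xF2 = 11110010 → 4-byte char #3 = F2 92 9F A2.
Offset 11: leading byte 0xE3 = 11100011 → 3-byte char #4 = E3 81 B0.
Offset 14: leading byte 0xF0 = 11110000 → 4-byte char #5 = F0 90 8C B4.
Offset 18: leading byte 0xEF = 11101111 → 3-byte char #6 = EF A8 A3.
Offset 21: leading byte 0xE7 = 11100111 → 3-byte char #7 = E7 B3 B4.
Offset 24: leading byte 0xD7 = 11010111 → 2-byte char #8 = D7 96.
Offset 26: leading byte 0xE7 = 11100111 → 3-byte char #9 = E7 81 B4.
Leading byte 0xE7 = 11100111 matches 1110xxxx → 3-byte sequence.
Byte 1: 0xE7 = 11100111, payload 0111 (4 bits).
Byte 2: 0x81 = 10000001 (10xxxxxx ✓), payload 000001.
Byte 3: 0xB4 = 10110100 (10xxxxxx ✓), payload 110100.
Concatenate: 0111000001110100 = 0x7074 (16 bits → U+7074).

U+7074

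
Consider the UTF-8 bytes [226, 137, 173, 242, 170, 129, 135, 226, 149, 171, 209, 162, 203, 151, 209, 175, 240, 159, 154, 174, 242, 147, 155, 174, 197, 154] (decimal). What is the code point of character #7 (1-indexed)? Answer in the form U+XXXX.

U+1F6AE

Offset 0: leading byte 0xE2 = 11100010 → 3-byte char #1 = E2 89 AD.
Offset 3: leading byte 0xF2 = 11110010 → 4-byte char #2 = F2 AA 81 87.
Offset 7: leading byte 0xE2 = 11100010 → 3-byte char #3 = E2 95 AB.
Offset 10: leading byte 0xD1 = 11010001 → 2-byte char #4 = D1 A2.
Offset 12: leading byte 0xCB = 11001011 → 2-byte char #5 = CB 97.
Offset 14: leading byte 0xD1 = 11010001 → 2-byte char #6 = D1 AF.
Offset 16: leading byte 0xF0 = 11110000 → 4-byte char #7 = F0 9F 9A AE.
Leading byte 0xF0 = 11110000 matches 11110xxx → 4-byte sequence.
Byte 1: 0xF0 = 11110000, payload 000 (3 bits).
Byte 2: 0x9F = 10011111 (10xxxxxx ✓), payload 011111.
Byte 3: 0x9A = 10011010 (10xxxxxx ✓), payload 011010.
Byte 4: 0xAE = 10101110 (10xxxxxx ✓), payload 101110.
Concatenate: 000011111011010101110 = 0x1F6AE (21 bits → U+1F6AE).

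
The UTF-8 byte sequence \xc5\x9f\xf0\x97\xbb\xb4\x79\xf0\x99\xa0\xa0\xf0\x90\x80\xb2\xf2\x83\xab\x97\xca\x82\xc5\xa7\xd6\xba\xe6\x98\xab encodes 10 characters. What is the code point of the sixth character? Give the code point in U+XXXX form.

U+83AD7

Offset 0: leading byte 0xC5 = 11000101 → 2-byte char #1 = C5 9F.
Offset 2: leading byte 0xF0 = 11110000 → 4-byte char #2 = F0 97 BB B4.
Offset 6: leading byte 0x79 = 01111001 → 1-byte char #3 = 79.
Offset 7: leading byte 0xF0 = 11110000 → 4-byte char #4 = F0 99 A0 A0.
Offset 11: leading byte 0xF0 = 11110000 → 4-byte char #5 = F0 90 80 B2.
Offset 15: leading byte 0xF2 = 11110010 → 4-byte char #6 = F2 83 AB 97.
Leading byte 0xF2 = 11110010 matches 11110xxx → 4-byte sequence.
Byte 1: 0xF2 = 11110010, payload 010 (3 bits).
Byte 2: 0x83 = 10000011 (10xxxxxx ✓), payload 000011.
Byte 3: 0xAB = 10101011 (10xxxxxx ✓), payload 101011.
Byte 4: 0x97 = 10010111 (10xxxxxx ✓), payload 010111.
Concatenate: 010000011101011010111 = 0x83AD7 (21 bits → U+83AD7).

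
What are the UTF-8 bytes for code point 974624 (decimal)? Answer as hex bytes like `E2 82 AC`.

F3 AD BC A0

U+EDF20 = 0xEDF20 = 974624 decimal. In range U+10000–U+10FFFF → 4-byte form: 11110xxx 10xxxxxx 10xxxxxx 10xxxxxx.
Binary (21 bits): 011101101111100100000.
Split 3+6+6+6: 011 | 101101 | 111100 | 100000.
Byte 1: 11110011 = 0xF3.
Byte 2: 10101101 = 0xAD.
Byte 3: 10111100 = 0xBC.
Byte 4: 10100000 = 0xA0.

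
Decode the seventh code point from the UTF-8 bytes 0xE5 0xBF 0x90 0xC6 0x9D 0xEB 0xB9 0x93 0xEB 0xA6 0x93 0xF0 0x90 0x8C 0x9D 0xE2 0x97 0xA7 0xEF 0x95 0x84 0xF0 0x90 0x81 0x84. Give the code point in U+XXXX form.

U+F544

Offset 0: leading byte 0xE5 = 11100101 → 3-byte char #1 = E5 BF 90.
Offset 3: leading byte 0xC6 = 11000110 → 2-byte char #2 = C6 9D.
Offset 5: leading byte 0xEB = 11101011 → 3-byte char #3 = EB B9 93.
Offset 8: leading byte 0xEB = 11101011 → 3-byte char #4 = EB A6 93.
Offset 11: leading byte 0xF0 = 11110000 → 4-byte char #5 = F0 90 8C 9D.
Offset 15: leading byte 0xE2 = 11100010 → 3-byte char #6 = E2 97 A7.
Offset 18: leading byte 0xEF = 11101111 → 3-byte char #7 = EF 95 84.
Leading byte 0xEF = 11101111 matches 1110xxxx → 3-byte sequence.
Byte 1: 0xEF = 11101111, payload 1111 (4 bits).
Byte 2: 0x95 = 10010101 (10xxxxxx ✓), payload 010101.
Byte 3: 0x84 = 10000100 (10xxxxxx ✓), payload 000100.
Concatenate: 1111010101000100 = 0xF544 (16 bits → U+F544).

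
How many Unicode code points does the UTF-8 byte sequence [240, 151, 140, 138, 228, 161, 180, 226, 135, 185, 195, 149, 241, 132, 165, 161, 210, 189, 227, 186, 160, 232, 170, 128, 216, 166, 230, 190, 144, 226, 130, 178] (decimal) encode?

11

Byte at offset 0: 0xF0 = 11110000 → 4-byte char (#1). Advance 4.
Byte at offset 4: 0xE4 = 11100100 → 3-byte char (#2). Advance 3.
Byte at offset 7: 0xE2 = 11100010 → 3-byte char (#3). Advance 3.
Byte at offset 10: 0xC3 = 11000011 → 2-byte char (#4). Advance 2.
Byte at offset 12: 0xF1 = 11110001 → 4-byte char (#5). Advance 4.
Byte at offset 16: 0xD2 = 11010010 → 2-byte char (#6). Advance 2.
Byte at offset 18: 0xE3 = 11100011 → 3-byte char (#7). Advance 3.
Byte at offset 21: 0xE8 = 11101000 → 3-byte char (#8). Advance 3.
Byte at offset 24: 0xD8 = 11011000 → 2-byte char (#9). Advance 2.
Byte at offset 26: 0xE6 = 11100110 → 3-byte char (#10). Advance 3.
Byte at offset 29: 0xE2 = 11100010 → 3-byte char (#11). Advance 3.
Reached end at offset 32 after 11 code points.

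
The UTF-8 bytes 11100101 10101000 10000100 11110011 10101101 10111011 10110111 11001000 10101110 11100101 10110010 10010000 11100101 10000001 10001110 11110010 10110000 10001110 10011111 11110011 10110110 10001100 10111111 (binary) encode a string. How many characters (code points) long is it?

7

Byte at offset 0: 0xE5 = 11100101 → 3-byte char (#1). Advance 3.
Byte at offset 3: 0xF3 = 11110011 → 4-byte char (#2). Advance 4.
Byte at offset 7: 0xC8 = 11001000 → 2-byte char (#3). Advance 2.
Byte at offset 9: 0xE5 = 11100101 → 3-byte char (#4). Advance 3.
Byte at offset 12: 0xE5 = 11100101 → 3-byte char (#5). Advance 3.
Byte at offset 15: 0xF2 = 11110010 → 4-byte char (#6). Advance 4.
Byte at offset 19: 0xF3 = 11110011 → 4-byte char (#7). Advance 4.
Reached end at offset 23 after 7 code points.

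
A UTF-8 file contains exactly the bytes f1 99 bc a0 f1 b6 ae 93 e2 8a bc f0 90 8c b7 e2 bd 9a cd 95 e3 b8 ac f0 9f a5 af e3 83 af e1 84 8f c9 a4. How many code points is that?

11

Byte at offset 0: 0xF1 = 11110001 → 4-byte char (#1). Advance 4.
Byte at offset 4: 0xF1 = 11110001 → 4-byte char (#2). Advance 4.
Byte at offset 8: 0xE2 = 11100010 → 3-byte char (#3). Advance 3.
Byte at offset 11: 0xF0 = 11110000 → 4-byte char (#4). Advance 4.
Byte at offset 15: 0xE2 = 11100010 → 3-byte char (#5). Advance 3.
Byte at offset 18: 0xCD = 11001101 → 2-byte char (#6). Advance 2.
Byte at offset 20: 0xE3 = 11100011 → 3-byte char (#7). Advance 3.
Byte at offset 23: 0xF0 = 11110000 → 4-byte char (#8). Advance 4.
Byte at offset 27: 0xE3 = 11100011 → 3-byte char (#9). Advance 3.
Byte at offset 30: 0xE1 = 11100001 → 3-byte char (#10). Advance 3.
Byte at offset 33: 0xC9 = 11001001 → 2-byte char (#11). Advance 2.
Reached end at offset 35 after 11 code points.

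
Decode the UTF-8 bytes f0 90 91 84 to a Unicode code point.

Leading byte 0xF0 = 11110000 matches 11110xxx → 4-byte sequence.
Byte 1: 0xF0 = 11110000, payload 000 (3 bits).
Byte 2: 0x90 = 10010000 (10xxxxxx ✓), payload 010000.
Byte 3: 0x91 = 10010001 (10xxxxxx ✓), payload 010001.
Byte 4: 0x84 = 10000100 (10xxxxxx ✓), payload 000100.
Concatenate: 000010000010001000100 = 0x10444 (21 bits → U+10444).

U+10444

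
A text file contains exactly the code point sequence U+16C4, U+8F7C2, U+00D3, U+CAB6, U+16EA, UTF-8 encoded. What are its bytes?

U+16C4: 3-byte form → E1 9B 84.
U+8F7C2: 4-byte form → F2 8F 9F 82.
U+00D3: 2-byte form → C3 93.
U+CAB6: 3-byte form → EC AA B6.
U+16EA: 3-byte form → E1 9B AA.
Concatenated (15 bytes): E1 9B 84 F2 8F 9F 82 C3 93 EC AA B6 E1 9B AA.

E1 9B 84 F2 8F 9F 82 C3 93 EC AA B6 E1 9B AA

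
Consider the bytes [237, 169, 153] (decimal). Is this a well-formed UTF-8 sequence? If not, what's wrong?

invalid (encodes a surrogate (U+D800–U+DFFF))

Structurally a 3-byte sequence; payload = 0xDA59.
But 0xDA59 is in U+D800–U+DFFF, the surrogate range. Surrogates are not Unicode scalar values and are forbidden in UTF-8.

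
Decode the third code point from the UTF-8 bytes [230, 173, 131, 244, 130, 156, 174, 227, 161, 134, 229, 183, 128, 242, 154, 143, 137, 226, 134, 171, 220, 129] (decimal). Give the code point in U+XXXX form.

U+3846

Offset 0: leading byte 0xE6 = 11100110 → 3-byte char #1 = E6 AD 83.
Offset 3: leading byte 0xF4 = 11110100 → 4-byte char #2 = F4 82 9C AE.
Offset 7: leading byte 0xE3 = 11100011 → 3-byte char #3 = E3 A1 86.
Leading byte 0xE3 = 11100011 matches 1110xxxx → 3-byte sequence.
Byte 1: 0xE3 = 11100011, payload 0011 (4 bits).
Byte 2: 0xA1 = 10100001 (10xxxxxx ✓), payload 100001.
Byte 3: 0x86 = 10000110 (10xxxxxx ✓), payload 000110.
Concatenate: 0011100001000110 = 0x3846 (16 bits → U+3846).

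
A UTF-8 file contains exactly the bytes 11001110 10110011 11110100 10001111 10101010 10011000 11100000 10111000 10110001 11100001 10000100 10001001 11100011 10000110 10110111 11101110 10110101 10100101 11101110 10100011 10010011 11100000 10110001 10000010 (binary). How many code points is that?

Byte at offset 0: 0xCE = 11001110 → 2-byte char (#1). Advance 2.
Byte at offset 2: 0xF4 = 11110100 → 4-byte char (#2). Advance 4.
Byte at offset 6: 0xE0 = 11100000 → 3-byte char (#3). Advance 3.
Byte at offset 9: 0xE1 = 11100001 → 3-byte char (#4). Advance 3.
Byte at offset 12: 0xE3 = 11100011 → 3-byte char (#5). Advance 3.
Byte at offset 15: 0xEE = 11101110 → 3-byte char (#6). Advance 3.
Byte at offset 18: 0xEE = 11101110 → 3-byte char (#7). Advance 3.
Byte at offset 21: 0xE0 = 11100000 → 3-byte char (#8). Advance 3.
Reached end at offset 24 after 8 code points.

8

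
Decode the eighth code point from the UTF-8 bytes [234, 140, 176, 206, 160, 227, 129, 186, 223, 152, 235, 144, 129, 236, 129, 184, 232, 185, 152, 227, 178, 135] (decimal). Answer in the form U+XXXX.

Offset 0: leading byte 0xEA = 11101010 → 3-byte char #1 = EA 8C B0.
Offset 3: leading byte 0xCE = 11001110 → 2-byte char #2 = CE A0.
Offset 5: leading byte 0xE3 = 11100011 → 3-byte char #3 = E3 81 BA.
Offset 8: leading byte 0xDF = 11011111 → 2-byte char #4 = DF 98.
Offset 10: leading byte 0xEB = 11101011 → 3-byte char #5 = EB 90 81.
Offset 13: leading byte 0xEC = 11101100 → 3-byte char #6 = EC 81 B8.
Offset 16: leading byte 0xE8 = 11101000 → 3-byte char #7 = E8 B9 98.
Offset 19: leading byte 0xE3 = 11100011 → 3-byte char #8 = E3 B2 87.
Leading byte 0xE3 = 11100011 matches 1110xxxx → 3-byte sequence.
Byte 1: 0xE3 = 11100011, payload 0011 (4 bits).
Byte 2: 0xB2 = 10110010 (10xxxxxx ✓), payload 110010.
Byte 3: 0x87 = 10000111 (10xxxxxx ✓), payload 000111.
Concatenate: 0011110010000111 = 0x3C87 (16 bits → U+3C87).

U+3C87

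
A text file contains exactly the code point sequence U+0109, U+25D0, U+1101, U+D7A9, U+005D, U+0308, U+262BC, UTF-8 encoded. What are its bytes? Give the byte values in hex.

U+0109: 2-byte form → C4 89.
U+25D0: 3-byte form → E2 97 90.
U+1101: 3-byte form → E1 84 81.
U+D7A9: 3-byte form → ED 9E A9.
U+005D: 1-byte form → 5D.
U+0308: 2-byte form → CC 88.
U+262BC: 4-byte form → F0 A6 8A BC.
Concatenated (18 bytes): C4 89 E2 97 90 E1 84 81 ED 9E A9 5D CC 88 F0 A6 8A BC.

C4 89 E2 97 90 E1 84 81 ED 9E A9 5D CC 88 F0 A6 8A BC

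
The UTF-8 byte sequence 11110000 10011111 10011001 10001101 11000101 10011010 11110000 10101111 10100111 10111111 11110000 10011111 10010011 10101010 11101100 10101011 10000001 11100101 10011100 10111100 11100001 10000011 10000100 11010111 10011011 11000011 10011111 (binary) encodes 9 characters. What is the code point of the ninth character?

U+00DF

Offset 0: leading byte 0xF0 = 11110000 → 4-byte char #1 = F0 9F 99 8D.
Offset 4: leading byte 0xC5 = 11000101 → 2-byte char #2 = C5 9A.
Offset 6: leading byte 0xF0 = 11110000 → 4-byte char #3 = F0 AF A7 BF.
Offset 10: leading byte 0xF0 = 11110000 → 4-byte char #4 = F0 9F 93 AA.
Offset 14: leading byte 0xEC = 11101100 → 3-byte char #5 = EC AB 81.
Offset 17: leading byte 0xE5 = 11100101 → 3-byte char #6 = E5 9C BC.
Offset 20: leading byte 0xE1 = 11100001 → 3-byte char #7 = E1 83 84.
Offset 23: leading byte 0xD7 = 11010111 → 2-byte char #8 = D7 9B.
Offset 25: leading byte 0xC3 = 11000011 → 2-byte char #9 = C3 9F.
Leading byte 0xC3 = 11000011 matches 110xxxxx → 2-byte sequence.
Byte 1: 0xC3 = 11000011, payload 00011 (5 bits).
Byte 2: 0x9F = 10011111 (10xxxxxx ✓), payload 011111.
Concatenate: 00011011111 = 0xDF (11 bits → U+00DF).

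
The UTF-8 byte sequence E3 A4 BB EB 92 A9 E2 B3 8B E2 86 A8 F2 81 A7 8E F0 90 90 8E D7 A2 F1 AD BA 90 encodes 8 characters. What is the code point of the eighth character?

Offset 0: leading byte 0xE3 = 11100011 → 3-byte char #1 = E3 A4 BB.
Offset 3: leading byte 0xEB = 11101011 → 3-byte char #2 = EB 92 A9.
Offset 6: leading byte 0xE2 = 11100010 → 3-byte char #3 = E2 B3 8B.
Offset 9: leading byte 0xE2 = 11100010 → 3-byte char #4 = E2 86 A8.
Offset 12: leading byte 0xF2 = 11110010 → 4-byte char #5 = F2 81 A7 8E.
Offset 16: leading byte 0xF0 = 11110000 → 4-byte char #6 = F0 90 90 8E.
Offset 20: leading byte 0xD7 = 11010111 → 2-byte char #7 = D7 A2.
Offset 22: leading byte 0xF1 = 11110001 → 4-byte char #8 = F1 AD BA 90.
Leading byte 0xF1 = 11110001 matches 11110xxx → 4-byte sequence.
Byte 1: 0xF1 = 11110001, payload 001 (3 bits).
Byte 2: 0xAD = 10101101 (10xxxxxx ✓), payload 101101.
Byte 3: 0xBA = 10111010 (10xxxxxx ✓), payload 111010.
Byte 4: 0x90 = 10010000 (10xxxxxx ✓), payload 010000.
Concatenate: 001101101111010010000 = 0x6DE90 (21 bits → U+6DE90).

U+6DE90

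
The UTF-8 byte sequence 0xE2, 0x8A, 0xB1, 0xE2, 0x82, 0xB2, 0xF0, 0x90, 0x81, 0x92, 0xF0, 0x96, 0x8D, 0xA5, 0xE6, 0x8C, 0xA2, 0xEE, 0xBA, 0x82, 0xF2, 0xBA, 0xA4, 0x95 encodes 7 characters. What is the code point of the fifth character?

Offset 0: leading byte 0xE2 = 11100010 → 3-byte char #1 = E2 8A B1.
Offset 3: leading byte 0xE2 = 11100010 → 3-byte char #2 = E2 82 B2.
Offset 6: leading byte 0xF0 = 11110000 → 4-byte char #3 = F0 90 81 92.
Offset 10: leading byte 0xF0 = 11110000 → 4-byte char #4 = F0 96 8D A5.
Offset 14: leading byte 0xE6 = 11100110 → 3-byte char #5 = E6 8C A2.
Leading byte 0xE6 = 11100110 matches 1110xxxx → 3-byte sequence.
Byte 1: 0xE6 = 11100110, payload 0110 (4 bits).
Byte 2: 0x8C = 10001100 (10xxxxxx ✓), payload 001100.
Byte 3: 0xA2 = 10100010 (10xxxxxx ✓), payload 100010.
Concatenate: 0110001100100010 = 0x6322 (16 bits → U+6322).

U+6322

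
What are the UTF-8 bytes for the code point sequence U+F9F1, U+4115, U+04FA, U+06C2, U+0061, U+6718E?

U+F9F1: 3-byte form → EF A7 B1.
U+4115: 3-byte form → E4 84 95.
U+04FA: 2-byte form → D3 BA.
U+06C2: 2-byte form → DB 82.
U+0061: 1-byte form → 61.
U+6718E: 4-byte form → F1 A7 86 8E.
Concatenated (15 bytes): EF A7 B1 E4 84 95 D3 BA DB 82 61 F1 A7 86 8E.

EF A7 B1 E4 84 95 D3 BA DB 82 61 F1 A7 86 8E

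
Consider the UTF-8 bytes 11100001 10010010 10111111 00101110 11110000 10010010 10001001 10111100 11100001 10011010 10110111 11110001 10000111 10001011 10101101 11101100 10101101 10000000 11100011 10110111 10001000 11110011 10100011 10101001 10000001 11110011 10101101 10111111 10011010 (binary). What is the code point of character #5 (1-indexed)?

Offset 0: leading byte 0xE1 = 11100001 → 3-byte char #1 = E1 92 BF.
Offset 3: leading byte 0x2E = 00101110 → 1-byte char #2 = 2E.
Offset 4: leading byte 0xF0 = 11110000 → 4-byte char #3 = F0 92 89 BC.
Offset 8: leading byte 0xE1 = 11100001 → 3-byte char #4 = E1 9A B7.
Offset 11: leading byte 0xF1 = 11110001 → 4-byte char #5 = F1 87 8B AD.
Leading byte 0xF1 = 11110001 matches 11110xxx → 4-byte sequence.
Byte 1: 0xF1 = 11110001, payload 001 (3 bits).
Byte 2: 0x87 = 10000111 (10xxxxxx ✓), payload 000111.
Byte 3: 0x8B = 10001011 (10xxxxxx ✓), payload 001011.
Byte 4: 0xAD = 10101101 (10xxxxxx ✓), payload 101101.
Concatenate: 001000111001011101101 = 0x472ED (21 bits → U+472ED).

U+472ED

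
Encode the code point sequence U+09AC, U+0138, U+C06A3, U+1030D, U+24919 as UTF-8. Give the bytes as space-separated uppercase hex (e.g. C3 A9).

E0 A6 AC C4 B8 F3 80 9A A3 F0 90 8C 8D F0 A4 A4 99

U+09AC: 3-byte form → E0 A6 AC.
U+0138: 2-byte form → C4 B8.
U+C06A3: 4-byte form → F3 80 9A A3.
U+1030D: 4-byte form → F0 90 8C 8D.
U+24919: 4-byte form → F0 A4 A4 99.
Concatenated (17 bytes): E0 A6 AC C4 B8 F3 80 9A A3 F0 90 8C 8D F0 A4 A4 99.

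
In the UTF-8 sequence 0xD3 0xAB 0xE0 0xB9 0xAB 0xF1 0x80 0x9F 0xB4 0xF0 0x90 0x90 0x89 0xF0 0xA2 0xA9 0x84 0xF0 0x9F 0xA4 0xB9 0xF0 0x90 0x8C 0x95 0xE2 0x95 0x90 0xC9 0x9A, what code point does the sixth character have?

U+1F939

Offset 0: leading byte 0xD3 = 11010011 → 2-byte char #1 = D3 AB.
Offset 2: leading byte 0xE0 = 11100000 → 3-byte char #2 = E0 B9 AB.
Offset 5: leading byte 0xF1 = 11110001 → 4-byte char #3 = F1 80 9F B4.
Offset 9: leading byte 0xF0 = 11110000 → 4-byte char #4 = F0 90 90 89.
Offset 13: leading byte 0xF0 = 11110000 → 4-byte char #5 = F0 A2 A9 84.
Offset 17: leading byte 0xF0 = 11110000 → 4-byte char #6 = F0 9F A4 B9.
Leading byte 0xF0 = 11110000 matches 11110xxx → 4-byte sequence.
Byte 1: 0xF0 = 11110000, payload 000 (3 bits).
Byte 2: 0x9F = 10011111 (10xxxxxx ✓), payload 011111.
Byte 3: 0xA4 = 10100100 (10xxxxxx ✓), payload 100100.
Byte 4: 0xB9 = 10111001 (10xxxxxx ✓), payload 111001.
Concatenate: 000011111100100111001 = 0x1F939 (21 bits → U+1F939).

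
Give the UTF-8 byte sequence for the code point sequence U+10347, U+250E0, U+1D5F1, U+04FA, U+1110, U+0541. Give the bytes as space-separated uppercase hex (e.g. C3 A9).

U+10347: 4-byte form → F0 90 8D 87.
U+250E0: 4-byte form → F0 A5 83 A0.
U+1D5F1: 4-byte form → F0 9D 97 B1.
U+04FA: 2-byte form → D3 BA.
U+1110: 3-byte form → E1 84 90.
U+0541: 2-byte form → D5 81.
Concatenated (19 bytes): F0 90 8D 87 F0 A5 83 A0 F0 9D 97 B1 D3 BA E1 84 90 D5 81.

F0 90 8D 87 F0 A5 83 A0 F0 9D 97 B1 D3 BA E1 84 90 D5 81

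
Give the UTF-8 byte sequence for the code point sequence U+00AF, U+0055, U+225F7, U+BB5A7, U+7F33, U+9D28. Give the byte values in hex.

U+00AF: 2-byte form → C2 AF.
U+0055: 1-byte form → 55.
U+225F7: 4-byte form → F0 A2 97 B7.
U+BB5A7: 4-byte form → F2 BB 96 A7.
U+7F33: 3-byte form → E7 BC B3.
U+9D28: 3-byte form → E9 B4 A8.
Concatenated (17 bytes): C2 AF 55 F0 A2 97 B7 F2 BB 96 A7 E7 BC B3 E9 B4 A8.

C2 AF 55 F0 A2 97 B7 F2 BB 96 A7 E7 BC B3 E9 B4 A8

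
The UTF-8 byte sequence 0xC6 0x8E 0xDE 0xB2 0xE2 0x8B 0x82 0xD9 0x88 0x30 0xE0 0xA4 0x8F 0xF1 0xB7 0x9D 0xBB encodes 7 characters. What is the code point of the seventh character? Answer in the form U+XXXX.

Offset 0: leading byte 0xC6 = 11000110 → 2-byte char #1 = C6 8E.
Offset 2: leading byte 0xDE = 11011110 → 2-byte char #2 = DE B2.
Offset 4: leading byte 0xE2 = 11100010 → 3-byte char #3 = E2 8B 82.
Offset 7: leading byte 0xD9 = 11011001 → 2-byte char #4 = D9 88.
Offset 9: leading byte 0x30 = 00110000 → 1-byte char #5 = 30.
Offset 10: leading byte 0xE0 = 11100000 → 3-byte char #6 = E0 A4 8F.
Offset 13: leading byte 0xF1 = 11110001 → 4-byte char #7 = F1 B7 9D BB.
Leading byte 0xF1 = 11110001 matches 11110xxx → 4-byte sequence.
Byte 1: 0xF1 = 11110001, payload 001 (3 bits).
Byte 2: 0xB7 = 10110111 (10xxxxxx ✓), payload 110111.
Byte 3: 0x9D = 10011101 (10xxxxxx ✓), payload 011101.
Byte 4: 0xBB = 10111011 (10xxxxxx ✓), payload 111011.
Concatenate: 001110111011101111011 = 0x7777B (21 bits → U+7777B).

U+7777B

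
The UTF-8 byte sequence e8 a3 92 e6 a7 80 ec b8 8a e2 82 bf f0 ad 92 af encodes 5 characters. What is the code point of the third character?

Offset 0: leading byte 0xE8 = 11101000 → 3-byte char #1 = E8 A3 92.
Offset 3: leading byte 0xE6 = 11100110 → 3-byte char #2 = E6 A7 80.
Offset 6: leading byte 0xEC = 11101100 → 3-byte char #3 = EC B8 8A.
Leading byte 0xEC = 11101100 matches 1110xxxx → 3-byte sequence.
Byte 1: 0xEC = 11101100, payload 1100 (4 bits).
Byte 2: 0xB8 = 10111000 (10xxxxxx ✓), payload 111000.
Byte 3: 0x8A = 10001010 (10xxxxxx ✓), payload 001010.
Concatenate: 1100111000001010 = 0xCE0A (16 bits → U+CE0A).

U+CE0A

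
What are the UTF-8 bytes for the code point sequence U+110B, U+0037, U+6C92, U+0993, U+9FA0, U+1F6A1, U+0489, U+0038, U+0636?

E1 84 8B 37 E6 B2 92 E0 A6 93 E9 BE A0 F0 9F 9A A1 D2 89 38 D8 B6

U+110B: 3-byte form → E1 84 8B.
U+0037: 1-byte form → 37.
U+6C92: 3-byte form → E6 B2 92.
U+0993: 3-byte form → E0 A6 93.
U+9FA0: 3-byte form → E9 BE A0.
U+1F6A1: 4-byte form → F0 9F 9A A1.
U+0489: 2-byte form → D2 89.
U+0038: 1-byte form → 38.
U+0636: 2-byte form → D8 B6.
Concatenated (22 bytes): E1 84 8B 37 E6 B2 92 E0 A6 93 E9 BE A0 F0 9F 9A A1 D2 89 38 D8 B6.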